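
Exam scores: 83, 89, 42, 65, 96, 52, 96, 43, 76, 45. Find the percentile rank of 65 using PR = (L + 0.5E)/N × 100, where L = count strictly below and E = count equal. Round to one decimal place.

45.0

N = 10.
Strictly below 65: 4. Equal to 65: 1.
PR = (4 + 0.5·1)/10 × 100 = 45.0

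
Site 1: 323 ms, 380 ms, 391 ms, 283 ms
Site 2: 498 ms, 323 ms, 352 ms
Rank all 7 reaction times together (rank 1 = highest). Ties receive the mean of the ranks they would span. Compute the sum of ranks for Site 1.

17.5

Sorted (descending): 498, 391, 380, 352, 323, 323, 283
The 2 values of 323 occupy positions 5–6 → average rank (5+6)/2 = 5.5.
Site 1 values → pooled ranks: 323→5.5, 380→3, 391→2, 283→7
Rank sum = 5.5 + 3 + 2 + 7 = 17.5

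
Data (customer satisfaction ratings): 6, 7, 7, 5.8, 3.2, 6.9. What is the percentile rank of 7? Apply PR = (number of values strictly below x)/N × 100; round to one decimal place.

66.7

N = 6.
Strictly below 7: 4. Equal to 7: 2.
PR = 4/6 × 100 = 66.7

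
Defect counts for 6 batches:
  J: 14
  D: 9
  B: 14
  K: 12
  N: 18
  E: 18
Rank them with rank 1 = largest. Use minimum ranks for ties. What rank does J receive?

3

Sorted (descending): 18, 18, 14, 14, 12, 9
The 2 values of 18 occupy positions 1–2 → each gets rank 1.
The 2 values of 14 occupy positions 3–4 → each gets rank 3.
J has value 14 → rank 3.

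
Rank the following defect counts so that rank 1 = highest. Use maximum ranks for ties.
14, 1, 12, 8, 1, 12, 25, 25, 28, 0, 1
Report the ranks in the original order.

Sorted (descending): 28, 25, 25, 14, 12, 12, 8, 1, 1, 1, 0
The 2 values of 25 occupy positions 2–3 → each gets rank 3.
The 2 values of 12 occupy positions 5–6 → each gets rank 6.
The 3 values of 1 occupy positions 8–10 → each gets rank 10.

4, 10, 6, 7, 10, 6, 3, 3, 1, 11, 10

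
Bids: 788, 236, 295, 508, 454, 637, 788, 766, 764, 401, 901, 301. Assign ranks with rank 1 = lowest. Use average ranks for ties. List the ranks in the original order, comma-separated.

Sorted (ascending): 236, 295, 301, 401, 454, 508, 637, 764, 766, 788, 788, 901
The 2 values of 788 occupy positions 10–11 → average rank (10+11)/2 = 10.5.

10.5, 1, 2, 6, 5, 7, 10.5, 9, 8, 4, 12, 3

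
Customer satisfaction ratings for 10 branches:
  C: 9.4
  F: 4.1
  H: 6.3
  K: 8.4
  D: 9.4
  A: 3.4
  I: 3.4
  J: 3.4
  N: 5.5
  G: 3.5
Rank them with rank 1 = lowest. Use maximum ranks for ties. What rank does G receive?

4

Sorted (ascending): 3.4, 3.4, 3.4, 3.5, 4.1, 5.5, 6.3, 8.4, 9.4, 9.4
The 3 values of 3.4 occupy positions 1–3 → each gets rank 3.
The 2 values of 9.4 occupy positions 9–10 → each gets rank 10.
G has value 3.5 → rank 4.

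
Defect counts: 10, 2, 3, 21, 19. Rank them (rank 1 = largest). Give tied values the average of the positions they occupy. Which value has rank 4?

Sorted (descending): 21, 19, 10, 3, 2
No ties — each value takes its position as its rank.
Rank 4 → value 3.

3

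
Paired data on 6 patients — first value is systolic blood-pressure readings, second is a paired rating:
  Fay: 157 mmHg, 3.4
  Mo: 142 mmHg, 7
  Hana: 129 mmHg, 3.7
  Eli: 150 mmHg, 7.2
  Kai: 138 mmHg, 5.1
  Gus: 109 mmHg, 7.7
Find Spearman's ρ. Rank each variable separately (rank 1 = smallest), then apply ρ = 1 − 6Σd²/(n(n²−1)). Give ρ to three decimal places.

Ranks of variable 1: 6, 4, 2, 5, 3, 1
Ranks of variable 2: 1, 4, 2, 5, 3, 6
d = r₁ − r₂: 5, 0, 0, 0, 0, -5
d²: 25, 0, 0, 0, 0, 25; Σd² = 50
ρ = 1 − 6·50/(6·35) = 1 − 300/210 = -0.429

-0.429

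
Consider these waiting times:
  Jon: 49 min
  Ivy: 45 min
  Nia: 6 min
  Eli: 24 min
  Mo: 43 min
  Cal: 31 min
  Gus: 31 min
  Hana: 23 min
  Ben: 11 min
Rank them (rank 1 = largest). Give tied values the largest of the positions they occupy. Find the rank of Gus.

5

Sorted (descending): 49, 45, 43, 31, 31, 24, 23, 11, 6
The 2 values of 31 occupy positions 4–5 → each gets rank 5.
Gus has value 31 min → rank 5.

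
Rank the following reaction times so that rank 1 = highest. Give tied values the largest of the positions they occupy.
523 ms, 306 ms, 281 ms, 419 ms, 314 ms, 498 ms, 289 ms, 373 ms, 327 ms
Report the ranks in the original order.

Sorted (descending): 523, 498, 419, 373, 327, 314, 306, 289, 281
No ties — each value takes its position as its rank.

1, 7, 9, 3, 6, 2, 8, 4, 5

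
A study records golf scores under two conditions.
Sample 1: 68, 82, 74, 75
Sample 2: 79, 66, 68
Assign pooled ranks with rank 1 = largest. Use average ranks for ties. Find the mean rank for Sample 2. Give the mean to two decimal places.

4.83

Sorted (descending): 82, 79, 75, 74, 68, 68, 66
The 2 values of 68 occupy positions 5–6 → average rank (5+6)/2 = 5.5.
Sample 2 values → pooled ranks: 79→2, 66→7, 68→5.5
Mean rank = (2 + 7 + 5.5) / 3 = 4.83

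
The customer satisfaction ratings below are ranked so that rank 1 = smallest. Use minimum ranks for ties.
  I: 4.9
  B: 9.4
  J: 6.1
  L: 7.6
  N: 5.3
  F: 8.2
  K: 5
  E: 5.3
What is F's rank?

Sorted (ascending): 4.9, 5, 5.3, 5.3, 6.1, 7.6, 8.2, 9.4
The 2 values of 5.3 occupy positions 3–4 → each gets rank 3.
F has value 8.2 → rank 7.

7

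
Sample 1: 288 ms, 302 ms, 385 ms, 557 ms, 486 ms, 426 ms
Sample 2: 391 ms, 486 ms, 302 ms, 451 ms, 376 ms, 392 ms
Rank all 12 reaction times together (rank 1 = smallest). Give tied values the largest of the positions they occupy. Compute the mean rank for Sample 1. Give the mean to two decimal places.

6.67

Sorted (ascending): 288, 302, 302, 376, 385, 391, 392, 426, 451, 486, 486, 557
The 2 values of 302 occupy positions 2–3 → each gets rank 3.
The 2 values of 486 occupy positions 10–11 → each gets rank 11.
Sample 1 values → pooled ranks: 288→1, 302→3, 385→5, 557→12, 486→11, 426→8
Mean rank = (1 + 3 + 5 + 12 + 11 + 8) / 6 = 6.67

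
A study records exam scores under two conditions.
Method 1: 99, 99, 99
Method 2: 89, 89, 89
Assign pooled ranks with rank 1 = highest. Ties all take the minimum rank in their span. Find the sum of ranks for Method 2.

Sorted (descending): 99, 99, 99, 89, 89, 89
The 3 values of 99 occupy positions 1–3 → each gets rank 1.
The 3 values of 89 occupy positions 4–6 → each gets rank 4.
Method 2 values → pooled ranks: 89→4, 89→4, 89→4
Rank sum = 4 + 4 + 4 = 12

12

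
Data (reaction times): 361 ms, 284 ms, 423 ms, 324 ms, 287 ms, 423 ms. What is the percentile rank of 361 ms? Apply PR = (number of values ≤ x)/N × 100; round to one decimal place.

N = 6.
Strictly below 361: 3. Equal to 361: 1.
PR = 4/6 × 100 = 66.7

66.7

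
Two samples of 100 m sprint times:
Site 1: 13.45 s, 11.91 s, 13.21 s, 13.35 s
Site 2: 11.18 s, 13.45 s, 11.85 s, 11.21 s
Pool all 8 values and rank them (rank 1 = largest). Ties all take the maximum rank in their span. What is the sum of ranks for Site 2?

Sorted (descending): 13.45, 13.45, 13.35, 13.21, 11.91, 11.85, 11.21, 11.18
The 2 values of 13.45 occupy positions 1–2 → each gets rank 2.
Site 2 values → pooled ranks: 11.18→8, 13.45→2, 11.85→6, 11.21→7
Rank sum = 8 + 2 + 6 + 7 = 23

23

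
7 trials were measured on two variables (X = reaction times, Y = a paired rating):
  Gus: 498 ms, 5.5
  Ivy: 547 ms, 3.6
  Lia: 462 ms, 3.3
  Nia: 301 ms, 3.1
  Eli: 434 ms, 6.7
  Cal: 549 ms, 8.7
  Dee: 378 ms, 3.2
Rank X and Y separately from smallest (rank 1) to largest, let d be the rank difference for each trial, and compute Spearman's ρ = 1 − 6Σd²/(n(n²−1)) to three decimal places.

0.750

Ranks of variable 1: 5, 6, 4, 1, 3, 7, 2
Ranks of variable 2: 5, 4, 3, 1, 6, 7, 2
d = r₁ − r₂: 0, 2, 1, 0, -3, 0, 0
d²: 0, 4, 1, 0, 9, 0, 0; Σd² = 14
ρ = 1 − 6·14/(7·48) = 1 − 84/336 = 0.750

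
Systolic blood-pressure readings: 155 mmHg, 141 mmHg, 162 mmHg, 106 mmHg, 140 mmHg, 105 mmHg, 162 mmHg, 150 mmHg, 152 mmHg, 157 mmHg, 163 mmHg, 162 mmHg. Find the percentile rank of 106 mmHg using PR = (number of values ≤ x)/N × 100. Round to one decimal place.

16.7

N = 12.
Strictly below 106: 1. Equal to 106: 1.
PR = 2/12 × 100 = 16.7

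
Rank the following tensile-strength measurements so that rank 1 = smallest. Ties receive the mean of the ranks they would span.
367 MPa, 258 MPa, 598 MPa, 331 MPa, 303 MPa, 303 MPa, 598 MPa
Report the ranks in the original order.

5, 1, 6.5, 4, 2.5, 2.5, 6.5

Sorted (ascending): 258, 303, 303, 331, 367, 598, 598
The 2 values of 303 occupy positions 2–3 → average rank (2+3)/2 = 2.5.
The 2 values of 598 occupy positions 6–7 → average rank (6+7)/2 = 6.5.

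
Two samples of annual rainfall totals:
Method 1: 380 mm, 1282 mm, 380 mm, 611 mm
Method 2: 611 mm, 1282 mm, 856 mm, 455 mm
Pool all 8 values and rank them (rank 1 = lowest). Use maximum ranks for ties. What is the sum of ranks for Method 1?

17

Sorted (ascending): 380, 380, 455, 611, 611, 856, 1282, 1282
The 2 values of 380 occupy positions 1–2 → each gets rank 2.
The 2 values of 611 occupy positions 4–5 → each gets rank 5.
The 2 values of 1282 occupy positions 7–8 → each gets rank 8.
Method 1 values → pooled ranks: 380→2, 1282→8, 380→2, 611→5
Rank sum = 2 + 8 + 2 + 5 = 17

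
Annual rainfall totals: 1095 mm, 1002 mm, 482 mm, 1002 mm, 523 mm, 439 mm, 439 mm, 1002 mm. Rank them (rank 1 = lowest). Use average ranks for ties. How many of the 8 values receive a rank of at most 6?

7

Sorted (ascending): 439, 439, 482, 523, 1002, 1002, 1002, 1095
The 2 values of 439 occupy positions 1–2 → average rank (1+2)/2 = 1.5.
The 3 values of 1002 occupy positions 5–7 → average rank 6.
Ranks ≤ 6: {1.5, 1.5, 3, 4, 6, 6, 6} → 7 values.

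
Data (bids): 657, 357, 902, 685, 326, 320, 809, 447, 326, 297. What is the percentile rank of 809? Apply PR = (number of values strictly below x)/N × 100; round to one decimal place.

N = 10.
Strictly below 809: 8. Equal to 809: 1.
PR = 8/10 × 100 = 80.0

80.0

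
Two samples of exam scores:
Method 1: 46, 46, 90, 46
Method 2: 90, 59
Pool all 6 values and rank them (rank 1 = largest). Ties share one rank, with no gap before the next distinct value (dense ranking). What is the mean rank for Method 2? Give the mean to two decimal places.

Sorted (descending): 90, 90, 59, 46, 46, 46
The 2 values of 90 share dense rank 1.
The 3 values of 46 share dense rank 3.
Remaining distinct values take the next consecutive integers.
Method 2 values → pooled ranks: 90→1, 59→2
Mean rank = (1 + 2) / 2 = 1.50

1.50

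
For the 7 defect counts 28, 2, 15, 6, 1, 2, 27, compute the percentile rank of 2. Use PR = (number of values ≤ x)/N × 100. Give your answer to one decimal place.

N = 7.
Strictly below 2: 1. Equal to 2: 2.
PR = 3/7 × 100 = 42.9

42.9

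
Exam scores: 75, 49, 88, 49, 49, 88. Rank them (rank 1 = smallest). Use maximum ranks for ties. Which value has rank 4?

Sorted (ascending): 49, 49, 49, 75, 88, 88
The 3 values of 49 occupy positions 1–3 → each gets rank 3.
The 2 values of 88 occupy positions 5–6 → each gets rank 6.
Rank 4 → value 75.

75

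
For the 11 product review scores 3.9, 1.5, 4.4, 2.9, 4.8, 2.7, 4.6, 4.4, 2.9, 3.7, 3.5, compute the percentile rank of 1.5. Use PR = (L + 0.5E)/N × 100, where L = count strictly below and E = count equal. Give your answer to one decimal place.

4.5

N = 11.
Strictly below 1.5: 0. Equal to 1.5: 1.
PR = (0 + 0.5·1)/11 × 100 = 4.5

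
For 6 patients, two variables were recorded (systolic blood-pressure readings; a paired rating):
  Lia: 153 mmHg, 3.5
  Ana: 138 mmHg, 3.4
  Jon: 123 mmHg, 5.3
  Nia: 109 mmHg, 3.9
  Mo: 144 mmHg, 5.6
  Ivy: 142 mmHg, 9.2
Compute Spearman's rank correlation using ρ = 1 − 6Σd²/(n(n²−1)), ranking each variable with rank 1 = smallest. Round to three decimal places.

0.086

Ranks of variable 1: 6, 3, 2, 1, 5, 4
Ranks of variable 2: 2, 1, 4, 3, 5, 6
d = r₁ − r₂: 4, 2, -2, -2, 0, -2
d²: 16, 4, 4, 4, 0, 4; Σd² = 32
ρ = 1 − 6·32/(6·35) = 1 − 192/210 = 0.086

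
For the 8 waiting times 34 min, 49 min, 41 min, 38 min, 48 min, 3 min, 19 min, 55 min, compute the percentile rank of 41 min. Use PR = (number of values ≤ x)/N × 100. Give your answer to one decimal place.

N = 8.
Strictly below 41: 4. Equal to 41: 1.
PR = 5/8 × 100 = 62.5

62.5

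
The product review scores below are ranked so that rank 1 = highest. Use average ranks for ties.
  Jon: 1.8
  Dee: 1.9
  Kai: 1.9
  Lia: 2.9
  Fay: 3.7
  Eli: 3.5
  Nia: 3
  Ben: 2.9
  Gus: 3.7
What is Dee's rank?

Sorted (descending): 3.7, 3.7, 3.5, 3, 2.9, 2.9, 1.9, 1.9, 1.8
The 2 values of 3.7 occupy positions 1–2 → average rank (1+2)/2 = 1.5.
The 2 values of 2.9 occupy positions 5–6 → average rank (5+6)/2 = 5.5.
The 2 values of 1.9 occupy positions 7–8 → average rank (7+8)/2 = 7.5.
Dee has value 1.9 → rank 7.5.

7.5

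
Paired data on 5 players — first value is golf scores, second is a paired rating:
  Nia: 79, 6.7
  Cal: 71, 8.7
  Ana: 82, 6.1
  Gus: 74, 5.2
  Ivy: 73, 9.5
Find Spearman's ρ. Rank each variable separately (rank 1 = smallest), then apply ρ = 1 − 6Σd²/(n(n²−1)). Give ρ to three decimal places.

-0.600

Ranks of variable 1: 4, 1, 5, 3, 2
Ranks of variable 2: 3, 4, 2, 1, 5
d = r₁ − r₂: 1, -3, 3, 2, -3
d²: 1, 9, 9, 4, 9; Σd² = 32
ρ = 1 − 6·32/(5·24) = 1 − 192/120 = -0.600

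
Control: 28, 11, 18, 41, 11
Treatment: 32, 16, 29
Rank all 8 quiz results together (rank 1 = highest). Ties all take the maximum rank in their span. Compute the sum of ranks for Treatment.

11

Sorted (descending): 41, 32, 29, 28, 18, 16, 11, 11
The 2 values of 11 occupy positions 7–8 → each gets rank 8.
Treatment values → pooled ranks: 32→2, 16→6, 29→3
Rank sum = 2 + 6 + 3 = 11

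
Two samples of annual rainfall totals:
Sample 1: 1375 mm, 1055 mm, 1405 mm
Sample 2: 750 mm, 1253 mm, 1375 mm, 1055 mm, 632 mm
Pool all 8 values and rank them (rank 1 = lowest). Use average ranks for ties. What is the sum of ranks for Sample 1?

Sorted (ascending): 632, 750, 1055, 1055, 1253, 1375, 1375, 1405
The 2 values of 1055 occupy positions 3–4 → average rank (3+4)/2 = 3.5.
The 2 values of 1375 occupy positions 6–7 → average rank (6+7)/2 = 6.5.
Sample 1 values → pooled ranks: 1375→6.5, 1055→3.5, 1405→8
Rank sum = 6.5 + 3.5 + 8 = 18

18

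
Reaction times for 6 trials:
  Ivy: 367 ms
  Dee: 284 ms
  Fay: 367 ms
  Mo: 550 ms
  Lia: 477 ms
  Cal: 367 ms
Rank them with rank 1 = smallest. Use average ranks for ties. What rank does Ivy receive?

3

Sorted (ascending): 284, 367, 367, 367, 477, 550
The 3 values of 367 occupy positions 2–4 → average rank 3.
Ivy has value 367 ms → rank 3.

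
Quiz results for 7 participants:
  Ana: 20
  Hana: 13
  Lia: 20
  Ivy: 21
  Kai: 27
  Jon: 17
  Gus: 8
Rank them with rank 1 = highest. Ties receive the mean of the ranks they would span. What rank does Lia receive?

Sorted (descending): 27, 21, 20, 20, 17, 13, 8
The 2 values of 20 occupy positions 3–4 → average rank (3+4)/2 = 3.5.
Lia has value 20 → rank 3.5.

3.5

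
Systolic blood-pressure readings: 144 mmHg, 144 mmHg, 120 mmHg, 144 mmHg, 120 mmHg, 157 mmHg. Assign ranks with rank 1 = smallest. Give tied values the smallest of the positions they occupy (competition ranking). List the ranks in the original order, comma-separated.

3, 3, 1, 3, 1, 6

Sorted (ascending): 120, 120, 144, 144, 144, 157
The 2 values of 120 occupy positions 1–2 → each gets rank 1.
The 3 values of 144 occupy positions 3–5 → each gets rank 3.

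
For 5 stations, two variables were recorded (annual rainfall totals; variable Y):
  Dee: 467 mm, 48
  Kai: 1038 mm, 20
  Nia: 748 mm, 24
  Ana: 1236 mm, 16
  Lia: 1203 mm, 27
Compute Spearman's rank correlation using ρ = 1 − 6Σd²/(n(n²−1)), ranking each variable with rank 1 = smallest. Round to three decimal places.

Ranks of variable 1: 1, 3, 2, 5, 4
Ranks of variable 2: 5, 2, 3, 1, 4
d = r₁ − r₂: -4, 1, -1, 4, 0
d²: 16, 1, 1, 16, 0; Σd² = 34
ρ = 1 − 6·34/(5·24) = 1 − 204/120 = -0.700

-0.700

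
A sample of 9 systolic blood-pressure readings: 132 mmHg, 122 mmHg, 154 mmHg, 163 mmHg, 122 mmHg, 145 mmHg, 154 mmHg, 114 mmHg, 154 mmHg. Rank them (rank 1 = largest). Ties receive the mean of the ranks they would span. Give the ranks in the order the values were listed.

Sorted (descending): 163, 154, 154, 154, 145, 132, 122, 122, 114
The 3 values of 154 occupy positions 2–4 → average rank 3.
The 2 values of 122 occupy positions 7–8 → average rank (7+8)/2 = 7.5.

6, 7.5, 3, 1, 7.5, 5, 3, 9, 3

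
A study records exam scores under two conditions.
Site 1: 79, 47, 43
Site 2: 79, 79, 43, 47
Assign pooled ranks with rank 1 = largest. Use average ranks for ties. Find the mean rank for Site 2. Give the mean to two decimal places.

3.75

Sorted (descending): 79, 79, 79, 47, 47, 43, 43
The 3 values of 79 occupy positions 1–3 → average rank 2.
The 2 values of 47 occupy positions 4–5 → average rank (4+5)/2 = 4.5.
The 2 values of 43 occupy positions 6–7 → average rank (6+7)/2 = 6.5.
Site 2 values → pooled ranks: 79→2, 79→2, 43→6.5, 47→4.5
Mean rank = (2 + 2 + 6.5 + 4.5) / 4 = 3.75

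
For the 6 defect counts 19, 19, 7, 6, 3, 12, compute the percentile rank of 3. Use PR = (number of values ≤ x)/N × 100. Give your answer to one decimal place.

16.7

N = 6.
Strictly below 3: 0. Equal to 3: 1.
PR = 1/6 × 100 = 16.7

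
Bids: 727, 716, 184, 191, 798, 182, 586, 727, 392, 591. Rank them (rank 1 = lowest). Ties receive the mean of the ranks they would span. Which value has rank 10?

798

Sorted (ascending): 182, 184, 191, 392, 586, 591, 716, 727, 727, 798
The 2 values of 727 occupy positions 8–9 → average rank (8+9)/2 = 8.5.
Rank 10 → value 798.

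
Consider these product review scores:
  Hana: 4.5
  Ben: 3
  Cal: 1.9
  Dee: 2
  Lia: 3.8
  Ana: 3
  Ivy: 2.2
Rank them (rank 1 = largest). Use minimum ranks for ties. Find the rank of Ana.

Sorted (descending): 4.5, 3.8, 3, 3, 2.2, 2, 1.9
The 2 values of 3 occupy positions 3–4 → each gets rank 3.
Ana has value 3 → rank 3.

3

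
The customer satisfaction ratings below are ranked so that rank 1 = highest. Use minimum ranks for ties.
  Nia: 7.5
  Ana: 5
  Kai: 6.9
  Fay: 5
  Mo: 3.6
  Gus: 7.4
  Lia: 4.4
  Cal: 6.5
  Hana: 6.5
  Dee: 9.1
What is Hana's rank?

Sorted (descending): 9.1, 7.5, 7.4, 6.9, 6.5, 6.5, 5, 5, 4.4, 3.6
The 2 values of 6.5 occupy positions 5–6 → each gets rank 5.
The 2 values of 5 occupy positions 7–8 → each gets rank 7.
Hana has value 6.5 → rank 5.

5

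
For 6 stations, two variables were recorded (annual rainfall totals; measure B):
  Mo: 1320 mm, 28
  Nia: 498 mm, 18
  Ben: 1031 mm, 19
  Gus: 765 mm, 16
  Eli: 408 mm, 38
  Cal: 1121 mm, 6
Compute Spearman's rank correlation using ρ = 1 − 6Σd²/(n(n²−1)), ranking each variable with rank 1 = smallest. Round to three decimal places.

Ranks of variable 1: 6, 2, 4, 3, 1, 5
Ranks of variable 2: 5, 3, 4, 2, 6, 1
d = r₁ − r₂: 1, -1, 0, 1, -5, 4
d²: 1, 1, 0, 1, 25, 16; Σd² = 44
ρ = 1 − 6·44/(6·35) = 1 − 264/210 = -0.257

-0.257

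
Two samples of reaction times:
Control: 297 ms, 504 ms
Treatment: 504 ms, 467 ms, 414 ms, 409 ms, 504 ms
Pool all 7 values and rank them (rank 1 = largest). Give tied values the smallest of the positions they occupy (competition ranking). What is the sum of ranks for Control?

8

Sorted (descending): 504, 504, 504, 467, 414, 409, 297
The 3 values of 504 occupy positions 1–3 → each gets rank 1.
Control values → pooled ranks: 297→7, 504→1
Rank sum = 7 + 1 = 8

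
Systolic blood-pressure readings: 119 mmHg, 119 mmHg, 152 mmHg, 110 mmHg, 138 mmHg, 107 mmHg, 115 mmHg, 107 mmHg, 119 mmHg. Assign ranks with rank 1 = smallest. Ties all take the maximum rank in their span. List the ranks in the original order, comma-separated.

Sorted (ascending): 107, 107, 110, 115, 119, 119, 119, 138, 152
The 2 values of 107 occupy positions 1–2 → each gets rank 2.
The 3 values of 119 occupy positions 5–7 → each gets rank 7.

7, 7, 9, 3, 8, 2, 4, 2, 7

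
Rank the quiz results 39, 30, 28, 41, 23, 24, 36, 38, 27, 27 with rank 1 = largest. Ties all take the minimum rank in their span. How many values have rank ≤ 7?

Sorted (descending): 41, 39, 38, 36, 30, 28, 27, 27, 24, 23
The 2 values of 27 occupy positions 7–8 → each gets rank 7.
Ranks ≤ 7: {1, 2, 3, 4, 5, 6, 7, 7} → 8 values.

8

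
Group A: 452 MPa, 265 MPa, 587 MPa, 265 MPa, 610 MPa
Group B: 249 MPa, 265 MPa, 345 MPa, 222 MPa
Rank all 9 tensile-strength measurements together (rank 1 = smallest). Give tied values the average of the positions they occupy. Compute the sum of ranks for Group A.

32

Sorted (ascending): 222, 249, 265, 265, 265, 345, 452, 587, 610
The 3 values of 265 occupy positions 3–5 → average rank 4.
Group A values → pooled ranks: 452→7, 265→4, 587→8, 265→4, 610→9
Rank sum = 7 + 4 + 8 + 4 + 9 = 32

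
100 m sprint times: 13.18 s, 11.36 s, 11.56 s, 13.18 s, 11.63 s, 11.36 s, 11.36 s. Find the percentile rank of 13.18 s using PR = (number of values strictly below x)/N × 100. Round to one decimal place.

71.4

N = 7.
Strictly below 13.18: 5. Equal to 13.18: 2.
PR = 5/7 × 100 = 71.4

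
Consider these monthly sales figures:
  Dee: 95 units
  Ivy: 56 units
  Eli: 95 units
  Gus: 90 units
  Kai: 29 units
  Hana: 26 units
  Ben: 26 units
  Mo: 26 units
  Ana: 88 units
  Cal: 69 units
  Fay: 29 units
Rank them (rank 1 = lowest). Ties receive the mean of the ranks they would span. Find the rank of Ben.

Sorted (ascending): 26, 26, 26, 29, 29, 56, 69, 88, 90, 95, 95
The 3 values of 26 occupy positions 1–3 → average rank 2.
The 2 values of 29 occupy positions 4–5 → average rank (4+5)/2 = 4.5.
The 2 values of 95 occupy positions 10–11 → average rank (10+11)/2 = 10.5.
Ben has value 26 units → rank 2.

2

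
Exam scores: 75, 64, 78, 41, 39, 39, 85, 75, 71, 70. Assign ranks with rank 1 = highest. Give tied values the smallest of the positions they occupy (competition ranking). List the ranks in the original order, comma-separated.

3, 7, 2, 8, 9, 9, 1, 3, 5, 6

Sorted (descending): 85, 78, 75, 75, 71, 70, 64, 41, 39, 39
The 2 values of 75 occupy positions 3–4 → each gets rank 3.
The 2 values of 39 occupy positions 9–10 → each gets rank 9.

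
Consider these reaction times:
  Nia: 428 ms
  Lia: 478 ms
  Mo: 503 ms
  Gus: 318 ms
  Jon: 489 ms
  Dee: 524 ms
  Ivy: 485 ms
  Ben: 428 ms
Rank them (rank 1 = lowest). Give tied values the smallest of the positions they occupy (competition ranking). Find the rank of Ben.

Sorted (ascending): 318, 428, 428, 478, 485, 489, 503, 524
The 2 values of 428 occupy positions 2–3 → each gets rank 2.
Ben has value 428 ms → rank 2.

2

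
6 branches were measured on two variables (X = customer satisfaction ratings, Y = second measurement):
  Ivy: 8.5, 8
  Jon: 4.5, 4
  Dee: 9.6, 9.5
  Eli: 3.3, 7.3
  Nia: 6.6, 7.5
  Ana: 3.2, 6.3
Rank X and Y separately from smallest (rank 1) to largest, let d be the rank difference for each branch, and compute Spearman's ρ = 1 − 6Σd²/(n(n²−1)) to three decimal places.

0.829

Ranks of variable 1: 5, 3, 6, 2, 4, 1
Ranks of variable 2: 5, 1, 6, 3, 4, 2
d = r₁ − r₂: 0, 2, 0, -1, 0, -1
d²: 0, 4, 0, 1, 0, 1; Σd² = 6
ρ = 1 − 6·6/(6·35) = 1 − 36/210 = 0.829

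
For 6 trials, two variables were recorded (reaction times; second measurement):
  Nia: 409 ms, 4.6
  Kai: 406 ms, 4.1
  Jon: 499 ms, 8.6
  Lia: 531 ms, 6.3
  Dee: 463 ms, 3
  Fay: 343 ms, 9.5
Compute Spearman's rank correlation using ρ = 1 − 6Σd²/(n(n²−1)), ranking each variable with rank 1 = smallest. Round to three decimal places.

-0.086

Ranks of variable 1: 3, 2, 5, 6, 4, 1
Ranks of variable 2: 3, 2, 5, 4, 1, 6
d = r₁ − r₂: 0, 0, 0, 2, 3, -5
d²: 0, 0, 0, 4, 9, 25; Σd² = 38
ρ = 1 − 6·38/(6·35) = 1 − 228/210 = -0.086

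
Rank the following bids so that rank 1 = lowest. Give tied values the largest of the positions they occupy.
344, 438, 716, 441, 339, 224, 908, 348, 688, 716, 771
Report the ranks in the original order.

Sorted (ascending): 224, 339, 344, 348, 438, 441, 688, 716, 716, 771, 908
The 2 values of 716 occupy positions 8–9 → each gets rank 9.

3, 5, 9, 6, 2, 1, 11, 4, 7, 9, 10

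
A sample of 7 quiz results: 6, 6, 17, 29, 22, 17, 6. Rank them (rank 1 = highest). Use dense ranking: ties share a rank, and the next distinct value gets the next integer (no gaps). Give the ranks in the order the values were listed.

4, 4, 3, 1, 2, 3, 4

Sorted (descending): 29, 22, 17, 17, 6, 6, 6
The 2 values of 17 share dense rank 3.
The 3 values of 6 share dense rank 4.
Remaining distinct values take the next consecutive integers.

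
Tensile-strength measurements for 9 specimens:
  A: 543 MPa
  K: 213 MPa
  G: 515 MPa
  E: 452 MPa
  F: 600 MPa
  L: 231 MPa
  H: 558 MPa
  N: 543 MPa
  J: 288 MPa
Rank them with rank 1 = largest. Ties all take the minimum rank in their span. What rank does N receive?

Sorted (descending): 600, 558, 543, 543, 515, 452, 288, 231, 213
The 2 values of 543 occupy positions 3–4 → each gets rank 3.
N has value 543 MPa → rank 3.

3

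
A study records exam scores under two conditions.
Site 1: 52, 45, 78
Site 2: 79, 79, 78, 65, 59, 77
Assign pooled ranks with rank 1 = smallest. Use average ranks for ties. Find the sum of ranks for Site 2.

35.5

Sorted (ascending): 45, 52, 59, 65, 77, 78, 78, 79, 79
The 2 values of 78 occupy positions 6–7 → average rank (6+7)/2 = 6.5.
The 2 values of 79 occupy positions 8–9 → average rank (8+9)/2 = 8.5.
Site 2 values → pooled ranks: 79→8.5, 79→8.5, 78→6.5, 65→4, 59→3, 77→5
Rank sum = 8.5 + 8.5 + 6.5 + 4 + 3 + 5 = 35.5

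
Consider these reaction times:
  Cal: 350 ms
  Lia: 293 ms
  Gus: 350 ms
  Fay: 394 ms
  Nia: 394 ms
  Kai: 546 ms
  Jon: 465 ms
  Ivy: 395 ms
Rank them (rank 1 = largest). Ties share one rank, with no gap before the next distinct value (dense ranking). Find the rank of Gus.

5

Sorted (descending): 546, 465, 395, 394, 394, 350, 350, 293
The 2 values of 394 share dense rank 4.
The 2 values of 350 share dense rank 5.
Remaining distinct values take the next consecutive integers.
Gus has value 350 ms → rank 5.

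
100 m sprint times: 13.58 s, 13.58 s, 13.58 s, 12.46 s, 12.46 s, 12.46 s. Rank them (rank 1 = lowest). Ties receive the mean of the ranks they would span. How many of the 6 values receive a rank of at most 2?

3

Sorted (ascending): 12.46, 12.46, 12.46, 13.58, 13.58, 13.58
The 3 values of 12.46 occupy positions 1–3 → average rank 2.
The 3 values of 13.58 occupy positions 4–6 → average rank 5.
Ranks ≤ 2: {2, 2, 2} → 3 values.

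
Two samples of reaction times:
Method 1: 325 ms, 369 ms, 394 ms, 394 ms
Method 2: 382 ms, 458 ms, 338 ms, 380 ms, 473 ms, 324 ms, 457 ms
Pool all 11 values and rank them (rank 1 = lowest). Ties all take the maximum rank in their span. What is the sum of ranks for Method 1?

Sorted (ascending): 324, 325, 338, 369, 380, 382, 394, 394, 457, 458, 473
The 2 values of 394 occupy positions 7–8 → each gets rank 8.
Method 1 values → pooled ranks: 325→2, 369→4, 394→8, 394→8
Rank sum = 2 + 4 + 8 + 8 = 22

22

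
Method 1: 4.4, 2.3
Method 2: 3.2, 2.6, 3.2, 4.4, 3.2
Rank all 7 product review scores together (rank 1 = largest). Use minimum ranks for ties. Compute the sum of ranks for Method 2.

16

Sorted (descending): 4.4, 4.4, 3.2, 3.2, 3.2, 2.6, 2.3
The 2 values of 4.4 occupy positions 1–2 → each gets rank 1.
The 3 values of 3.2 occupy positions 3–5 → each gets rank 3.
Method 2 values → pooled ranks: 3.2→3, 2.6→6, 3.2→3, 4.4→1, 3.2→3
Rank sum = 3 + 6 + 3 + 1 + 3 = 16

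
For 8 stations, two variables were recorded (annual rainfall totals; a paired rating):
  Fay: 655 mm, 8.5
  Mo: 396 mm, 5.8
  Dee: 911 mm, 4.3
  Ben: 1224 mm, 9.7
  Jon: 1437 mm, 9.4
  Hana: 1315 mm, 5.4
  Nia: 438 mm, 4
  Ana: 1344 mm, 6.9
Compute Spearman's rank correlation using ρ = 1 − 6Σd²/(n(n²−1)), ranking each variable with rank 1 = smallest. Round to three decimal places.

0.452

Ranks of variable 1: 3, 1, 4, 5, 8, 6, 2, 7
Ranks of variable 2: 6, 4, 2, 8, 7, 3, 1, 5
d = r₁ − r₂: -3, -3, 2, -3, 1, 3, 1, 2
d²: 9, 9, 4, 9, 1, 9, 1, 4; Σd² = 46
ρ = 1 − 6·46/(8·63) = 1 − 276/504 = 0.452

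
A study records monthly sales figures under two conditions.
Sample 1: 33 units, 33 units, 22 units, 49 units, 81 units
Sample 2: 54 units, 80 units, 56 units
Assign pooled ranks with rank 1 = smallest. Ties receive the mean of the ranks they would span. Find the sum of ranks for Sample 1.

18

Sorted (ascending): 22, 33, 33, 49, 54, 56, 80, 81
The 2 values of 33 occupy positions 2–3 → average rank (2+3)/2 = 2.5.
Sample 1 values → pooled ranks: 33→2.5, 33→2.5, 22→1, 49→4, 81→8
Rank sum = 2.5 + 2.5 + 1 + 4 + 8 = 18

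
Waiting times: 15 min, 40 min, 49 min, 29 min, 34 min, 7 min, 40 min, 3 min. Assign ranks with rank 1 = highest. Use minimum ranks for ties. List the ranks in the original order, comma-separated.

6, 2, 1, 5, 4, 7, 2, 8

Sorted (descending): 49, 40, 40, 34, 29, 15, 7, 3
The 2 values of 40 occupy positions 2–3 → each gets rank 2.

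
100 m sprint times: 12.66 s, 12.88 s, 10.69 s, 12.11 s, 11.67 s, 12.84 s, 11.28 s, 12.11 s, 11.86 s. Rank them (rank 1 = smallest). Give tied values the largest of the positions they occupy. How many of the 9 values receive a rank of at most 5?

4

Sorted (ascending): 10.69, 11.28, 11.67, 11.86, 12.11, 12.11, 12.66, 12.84, 12.88
The 2 values of 12.11 occupy positions 5–6 → each gets rank 6.
Ranks ≤ 5: {1, 2, 3, 4} → 4 values.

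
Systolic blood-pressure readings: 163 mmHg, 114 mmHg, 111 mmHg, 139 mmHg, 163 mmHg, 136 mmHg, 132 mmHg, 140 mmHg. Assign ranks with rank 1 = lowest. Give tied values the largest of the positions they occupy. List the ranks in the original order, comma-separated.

8, 2, 1, 5, 8, 4, 3, 6

Sorted (ascending): 111, 114, 132, 136, 139, 140, 163, 163
The 2 values of 163 occupy positions 7–8 → each gets rank 8.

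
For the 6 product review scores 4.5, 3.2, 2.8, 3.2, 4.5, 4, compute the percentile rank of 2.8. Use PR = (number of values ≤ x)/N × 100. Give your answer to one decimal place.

N = 6.
Strictly below 2.8: 0. Equal to 2.8: 1.
PR = 1/6 × 100 = 16.7

16.7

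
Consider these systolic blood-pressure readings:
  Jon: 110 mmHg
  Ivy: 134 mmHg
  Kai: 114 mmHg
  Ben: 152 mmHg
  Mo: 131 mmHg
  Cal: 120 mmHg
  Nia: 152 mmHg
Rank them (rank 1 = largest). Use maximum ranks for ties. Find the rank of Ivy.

3

Sorted (descending): 152, 152, 134, 131, 120, 114, 110
The 2 values of 152 occupy positions 1–2 → each gets rank 2.
Ivy has value 134 mmHg → rank 3.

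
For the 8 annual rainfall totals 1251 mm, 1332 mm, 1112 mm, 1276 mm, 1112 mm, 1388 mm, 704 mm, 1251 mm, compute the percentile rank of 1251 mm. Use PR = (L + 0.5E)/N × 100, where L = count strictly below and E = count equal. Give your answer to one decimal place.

50.0

N = 8.
Strictly below 1251: 3. Equal to 1251: 2.
PR = (3 + 0.5·2)/8 × 100 = 50.0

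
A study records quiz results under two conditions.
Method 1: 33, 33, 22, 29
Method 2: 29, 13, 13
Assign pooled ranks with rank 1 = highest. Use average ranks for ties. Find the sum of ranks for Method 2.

16.5

Sorted (descending): 33, 33, 29, 29, 22, 13, 13
The 2 values of 33 occupy positions 1–2 → average rank (1+2)/2 = 1.5.
The 2 values of 29 occupy positions 3–4 → average rank (3+4)/2 = 3.5.
The 2 values of 13 occupy positions 6–7 → average rank (6+7)/2 = 6.5.
Method 2 values → pooled ranks: 29→3.5, 13→6.5, 13→6.5
Rank sum = 3.5 + 6.5 + 6.5 = 16.5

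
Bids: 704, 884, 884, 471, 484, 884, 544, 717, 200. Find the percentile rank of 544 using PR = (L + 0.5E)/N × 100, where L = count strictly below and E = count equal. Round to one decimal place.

38.9

N = 9.
Strictly below 544: 3. Equal to 544: 1.
PR = (3 + 0.5·1)/9 × 100 = 38.9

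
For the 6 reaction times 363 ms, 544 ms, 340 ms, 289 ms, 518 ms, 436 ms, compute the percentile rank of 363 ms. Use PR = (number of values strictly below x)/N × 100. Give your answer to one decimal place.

33.3

N = 6.
Strictly below 363: 2. Equal to 363: 1.
PR = 2/6 × 100 = 33.3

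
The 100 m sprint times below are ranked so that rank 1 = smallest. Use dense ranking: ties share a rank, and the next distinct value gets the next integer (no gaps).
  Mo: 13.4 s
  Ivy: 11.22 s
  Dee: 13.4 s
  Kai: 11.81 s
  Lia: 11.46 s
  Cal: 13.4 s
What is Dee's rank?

4

Sorted (ascending): 11.22, 11.46, 11.81, 13.4, 13.4, 13.4
The 3 values of 13.4 share dense rank 4.
Remaining distinct values take the next consecutive integers.
Dee has value 13.4 s → rank 4.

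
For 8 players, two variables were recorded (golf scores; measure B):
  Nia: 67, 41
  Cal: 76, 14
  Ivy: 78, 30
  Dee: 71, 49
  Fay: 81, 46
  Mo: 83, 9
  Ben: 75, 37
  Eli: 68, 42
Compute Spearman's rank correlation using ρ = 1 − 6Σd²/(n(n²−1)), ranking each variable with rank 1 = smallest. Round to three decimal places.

Ranks of variable 1: 1, 5, 6, 3, 7, 8, 4, 2
Ranks of variable 2: 5, 2, 3, 8, 7, 1, 4, 6
d = r₁ − r₂: -4, 3, 3, -5, 0, 7, 0, -4
d²: 16, 9, 9, 25, 0, 49, 0, 16; Σd² = 124
ρ = 1 − 6·124/(8·63) = 1 − 744/504 = -0.476

-0.476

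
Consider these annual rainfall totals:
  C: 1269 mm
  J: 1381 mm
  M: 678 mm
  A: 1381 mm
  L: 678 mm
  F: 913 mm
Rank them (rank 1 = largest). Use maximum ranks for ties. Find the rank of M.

6

Sorted (descending): 1381, 1381, 1269, 913, 678, 678
The 2 values of 1381 occupy positions 1–2 → each gets rank 2.
The 2 values of 678 occupy positions 5–6 → each gets rank 6.
M has value 678 mm → rank 6.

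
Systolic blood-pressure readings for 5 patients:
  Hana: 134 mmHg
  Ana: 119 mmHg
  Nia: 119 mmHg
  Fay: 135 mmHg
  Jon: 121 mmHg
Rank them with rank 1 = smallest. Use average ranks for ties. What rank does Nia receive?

1.5

Sorted (ascending): 119, 119, 121, 134, 135
The 2 values of 119 occupy positions 1–2 → average rank (1+2)/2 = 1.5.
Nia has value 119 mmHg → rank 1.5.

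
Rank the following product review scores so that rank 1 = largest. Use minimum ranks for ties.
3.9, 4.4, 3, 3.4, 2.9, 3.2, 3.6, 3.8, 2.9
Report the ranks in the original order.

2, 1, 7, 5, 8, 6, 4, 3, 8

Sorted (descending): 4.4, 3.9, 3.8, 3.6, 3.4, 3.2, 3, 2.9, 2.9
The 2 values of 2.9 occupy positions 8–9 → each gets rank 8.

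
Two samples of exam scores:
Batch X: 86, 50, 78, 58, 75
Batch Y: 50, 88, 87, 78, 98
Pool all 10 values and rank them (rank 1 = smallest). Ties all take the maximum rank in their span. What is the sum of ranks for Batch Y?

Sorted (ascending): 50, 50, 58, 75, 78, 78, 86, 87, 88, 98
The 2 values of 50 occupy positions 1–2 → each gets rank 2.
The 2 values of 78 occupy positions 5–6 → each gets rank 6.
Batch Y values → pooled ranks: 50→2, 88→9, 87→8, 78→6, 98→10
Rank sum = 2 + 9 + 8 + 6 + 10 = 35

35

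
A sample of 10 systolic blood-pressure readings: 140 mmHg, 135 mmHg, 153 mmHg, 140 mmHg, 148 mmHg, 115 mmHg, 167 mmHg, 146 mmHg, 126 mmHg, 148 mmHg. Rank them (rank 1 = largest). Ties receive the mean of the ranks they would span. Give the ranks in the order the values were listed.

Sorted (descending): 167, 153, 148, 148, 146, 140, 140, 135, 126, 115
The 2 values of 148 occupy positions 3–4 → average rank (3+4)/2 = 3.5.
The 2 values of 140 occupy positions 6–7 → average rank (6+7)/2 = 6.5.

6.5, 8, 2, 6.5, 3.5, 10, 1, 5, 9, 3.5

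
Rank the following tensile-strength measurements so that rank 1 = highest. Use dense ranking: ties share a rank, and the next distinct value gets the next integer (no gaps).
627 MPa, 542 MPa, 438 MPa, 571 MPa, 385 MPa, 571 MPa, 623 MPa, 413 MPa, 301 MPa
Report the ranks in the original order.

Sorted (descending): 627, 623, 571, 571, 542, 438, 413, 385, 301
The 2 values of 571 share dense rank 3.
Remaining distinct values take the next consecutive integers.

1, 4, 5, 3, 7, 3, 2, 6, 8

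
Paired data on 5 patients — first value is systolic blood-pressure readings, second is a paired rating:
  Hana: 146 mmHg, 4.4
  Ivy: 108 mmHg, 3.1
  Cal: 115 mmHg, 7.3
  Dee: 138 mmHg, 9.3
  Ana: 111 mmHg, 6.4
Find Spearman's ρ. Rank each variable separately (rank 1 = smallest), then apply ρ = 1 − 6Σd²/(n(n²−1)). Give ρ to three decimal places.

0.400

Ranks of variable 1: 5, 1, 3, 4, 2
Ranks of variable 2: 2, 1, 4, 5, 3
d = r₁ − r₂: 3, 0, -1, -1, -1
d²: 9, 0, 1, 1, 1; Σd² = 12
ρ = 1 − 6·12/(5·24) = 1 − 72/120 = 0.400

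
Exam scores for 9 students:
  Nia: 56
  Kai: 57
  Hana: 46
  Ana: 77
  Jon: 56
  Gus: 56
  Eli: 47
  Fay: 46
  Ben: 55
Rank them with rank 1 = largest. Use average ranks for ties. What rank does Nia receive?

Sorted (descending): 77, 57, 56, 56, 56, 55, 47, 46, 46
The 3 values of 56 occupy positions 3–5 → average rank 4.
The 2 values of 46 occupy positions 8–9 → average rank (8+9)/2 = 8.5.
Nia has value 56 → rank 4.

4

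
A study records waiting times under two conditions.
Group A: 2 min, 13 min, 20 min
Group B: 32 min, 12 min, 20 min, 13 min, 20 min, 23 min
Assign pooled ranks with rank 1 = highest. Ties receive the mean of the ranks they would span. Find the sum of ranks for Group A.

19.5

Sorted (descending): 32, 23, 20, 20, 20, 13, 13, 12, 2
The 3 values of 20 occupy positions 3–5 → average rank 4.
The 2 values of 13 occupy positions 6–7 → average rank (6+7)/2 = 6.5.
Group A values → pooled ranks: 2→9, 13→6.5, 20→4
Rank sum = 9 + 6.5 + 4 = 19.5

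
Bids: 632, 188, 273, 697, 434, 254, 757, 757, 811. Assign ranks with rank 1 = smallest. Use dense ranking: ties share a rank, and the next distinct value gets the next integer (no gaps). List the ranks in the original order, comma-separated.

5, 1, 3, 6, 4, 2, 7, 7, 8

Sorted (ascending): 188, 254, 273, 434, 632, 697, 757, 757, 811
The 2 values of 757 share dense rank 7.
Remaining distinct values take the next consecutive integers.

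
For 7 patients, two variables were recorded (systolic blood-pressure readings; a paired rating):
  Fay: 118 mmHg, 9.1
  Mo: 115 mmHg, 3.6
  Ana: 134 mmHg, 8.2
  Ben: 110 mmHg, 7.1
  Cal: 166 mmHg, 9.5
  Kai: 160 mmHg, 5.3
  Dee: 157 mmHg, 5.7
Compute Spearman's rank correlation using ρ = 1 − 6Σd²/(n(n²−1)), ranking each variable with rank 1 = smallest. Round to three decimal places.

Ranks of variable 1: 3, 2, 4, 1, 7, 6, 5
Ranks of variable 2: 6, 1, 5, 4, 7, 2, 3
d = r₁ − r₂: -3, 1, -1, -3, 0, 4, 2
d²: 9, 1, 1, 9, 0, 16, 4; Σd² = 40
ρ = 1 − 6·40/(7·48) = 1 − 240/336 = 0.286

0.286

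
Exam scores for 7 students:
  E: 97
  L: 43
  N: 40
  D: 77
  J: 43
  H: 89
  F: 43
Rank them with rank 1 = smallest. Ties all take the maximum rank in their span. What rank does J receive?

Sorted (ascending): 40, 43, 43, 43, 77, 89, 97
The 3 values of 43 occupy positions 2–4 → each gets rank 4.
J has value 43 → rank 4.

4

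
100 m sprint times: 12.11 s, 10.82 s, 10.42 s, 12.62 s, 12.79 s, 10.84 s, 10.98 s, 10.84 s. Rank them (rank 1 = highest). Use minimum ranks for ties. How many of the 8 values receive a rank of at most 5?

Sorted (descending): 12.79, 12.62, 12.11, 10.98, 10.84, 10.84, 10.82, 10.42
The 2 values of 10.84 occupy positions 5–6 → each gets rank 5.
Ranks ≤ 5: {1, 2, 3, 4, 5, 5} → 6 values.

6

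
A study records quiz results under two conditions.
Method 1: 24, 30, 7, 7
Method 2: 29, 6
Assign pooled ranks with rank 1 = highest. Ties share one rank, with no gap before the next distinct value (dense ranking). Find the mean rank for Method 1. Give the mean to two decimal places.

Sorted (descending): 30, 29, 24, 7, 7, 6
The 2 values of 7 share dense rank 4.
Remaining distinct values take the next consecutive integers.
Method 1 values → pooled ranks: 24→3, 30→1, 7→4, 7→4
Mean rank = (3 + 1 + 4 + 4) / 4 = 3.00

3.00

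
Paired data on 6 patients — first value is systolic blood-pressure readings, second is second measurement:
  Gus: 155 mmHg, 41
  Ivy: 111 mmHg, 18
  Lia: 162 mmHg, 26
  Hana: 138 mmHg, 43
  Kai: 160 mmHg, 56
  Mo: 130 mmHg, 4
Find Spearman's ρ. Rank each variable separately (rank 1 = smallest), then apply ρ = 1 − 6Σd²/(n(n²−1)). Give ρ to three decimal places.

0.543

Ranks of variable 1: 4, 1, 6, 3, 5, 2
Ranks of variable 2: 4, 2, 3, 5, 6, 1
d = r₁ − r₂: 0, -1, 3, -2, -1, 1
d²: 0, 1, 9, 4, 1, 1; Σd² = 16
ρ = 1 − 6·16/(6·35) = 1 − 96/210 = 0.543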